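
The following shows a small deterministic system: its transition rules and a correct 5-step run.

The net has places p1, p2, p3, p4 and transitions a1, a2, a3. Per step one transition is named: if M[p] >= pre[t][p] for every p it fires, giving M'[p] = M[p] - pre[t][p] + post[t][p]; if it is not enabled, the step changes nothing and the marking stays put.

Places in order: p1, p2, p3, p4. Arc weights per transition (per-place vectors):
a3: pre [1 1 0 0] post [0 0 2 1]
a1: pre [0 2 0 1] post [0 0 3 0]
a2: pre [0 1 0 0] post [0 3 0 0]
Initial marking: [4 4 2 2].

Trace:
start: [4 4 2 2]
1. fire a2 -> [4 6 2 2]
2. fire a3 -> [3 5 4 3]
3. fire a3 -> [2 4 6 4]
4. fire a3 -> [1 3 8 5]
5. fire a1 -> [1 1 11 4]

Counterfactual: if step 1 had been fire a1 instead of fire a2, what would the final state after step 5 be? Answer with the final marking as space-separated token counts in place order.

(re-executing from step 1 with the substitution; state before step 1: [4 4 2 2])
1. fire a1 -> [4 2 5 1]
2. fire a3 -> [3 1 7 2]
3. fire a3 -> [2 0 9 3]
4. fire a3 -> [2 0 9 3]
5. fire a1 -> [2 0 9 3]

2 0 9 3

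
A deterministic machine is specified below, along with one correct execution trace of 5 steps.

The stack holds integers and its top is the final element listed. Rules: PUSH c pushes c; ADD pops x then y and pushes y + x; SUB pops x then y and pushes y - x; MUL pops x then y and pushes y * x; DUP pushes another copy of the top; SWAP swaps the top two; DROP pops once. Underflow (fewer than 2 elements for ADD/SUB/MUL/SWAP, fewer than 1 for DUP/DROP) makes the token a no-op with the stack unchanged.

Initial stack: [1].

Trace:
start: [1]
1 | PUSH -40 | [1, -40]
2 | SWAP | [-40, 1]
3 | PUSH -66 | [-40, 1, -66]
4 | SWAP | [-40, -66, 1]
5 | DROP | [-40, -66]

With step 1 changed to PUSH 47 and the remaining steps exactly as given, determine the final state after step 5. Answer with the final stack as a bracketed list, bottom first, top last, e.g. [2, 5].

(re-executing from step 1 with the substitution; state before step 1: [1])
1 | PUSH 47 | [1, 47]
2 | SWAP | [47, 1]
3 | PUSH -66 | [47, 1, -66]
4 | SWAP | [47, -66, 1]
5 | DROP | [47, -66]

[47, -66]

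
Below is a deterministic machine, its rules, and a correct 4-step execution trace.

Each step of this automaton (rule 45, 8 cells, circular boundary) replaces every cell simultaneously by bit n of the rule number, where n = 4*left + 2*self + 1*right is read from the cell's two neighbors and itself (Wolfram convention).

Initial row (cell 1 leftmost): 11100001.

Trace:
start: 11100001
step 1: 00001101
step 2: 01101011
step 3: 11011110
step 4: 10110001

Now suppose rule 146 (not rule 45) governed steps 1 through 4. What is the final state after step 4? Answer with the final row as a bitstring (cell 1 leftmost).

(re-executing steps 1..4 under rule 146; state before step 1: 11100001)
step 1: 11010010
step 2: 00001100
step 3: 00010010
step 4: 00101101

00101101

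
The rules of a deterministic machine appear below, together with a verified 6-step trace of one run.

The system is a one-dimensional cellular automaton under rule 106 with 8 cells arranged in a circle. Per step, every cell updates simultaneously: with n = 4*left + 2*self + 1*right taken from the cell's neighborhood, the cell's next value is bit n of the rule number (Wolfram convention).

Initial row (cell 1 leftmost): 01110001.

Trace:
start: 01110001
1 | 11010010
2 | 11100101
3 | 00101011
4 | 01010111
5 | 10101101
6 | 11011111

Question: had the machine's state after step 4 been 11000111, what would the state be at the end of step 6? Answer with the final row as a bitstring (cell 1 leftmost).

10011100

state after step 4 := 11000111
5 | 01001100
6 | 10011100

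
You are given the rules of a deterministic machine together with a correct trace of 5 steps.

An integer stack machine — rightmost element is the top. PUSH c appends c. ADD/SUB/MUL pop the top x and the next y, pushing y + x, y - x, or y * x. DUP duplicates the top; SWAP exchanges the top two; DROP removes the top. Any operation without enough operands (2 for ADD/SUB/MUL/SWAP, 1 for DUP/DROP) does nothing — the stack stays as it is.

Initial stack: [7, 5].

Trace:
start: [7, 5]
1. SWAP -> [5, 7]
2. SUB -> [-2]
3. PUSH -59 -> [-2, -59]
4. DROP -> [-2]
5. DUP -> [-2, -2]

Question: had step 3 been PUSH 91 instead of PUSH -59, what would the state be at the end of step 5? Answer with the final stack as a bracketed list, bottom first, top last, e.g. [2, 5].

[-2, -2]

(re-executing from step 3 with the substitution; state before step 3: [-2])
3. PUSH 91 -> [-2, 91]
4. DROP -> [-2]
5. DUP -> [-2, -2]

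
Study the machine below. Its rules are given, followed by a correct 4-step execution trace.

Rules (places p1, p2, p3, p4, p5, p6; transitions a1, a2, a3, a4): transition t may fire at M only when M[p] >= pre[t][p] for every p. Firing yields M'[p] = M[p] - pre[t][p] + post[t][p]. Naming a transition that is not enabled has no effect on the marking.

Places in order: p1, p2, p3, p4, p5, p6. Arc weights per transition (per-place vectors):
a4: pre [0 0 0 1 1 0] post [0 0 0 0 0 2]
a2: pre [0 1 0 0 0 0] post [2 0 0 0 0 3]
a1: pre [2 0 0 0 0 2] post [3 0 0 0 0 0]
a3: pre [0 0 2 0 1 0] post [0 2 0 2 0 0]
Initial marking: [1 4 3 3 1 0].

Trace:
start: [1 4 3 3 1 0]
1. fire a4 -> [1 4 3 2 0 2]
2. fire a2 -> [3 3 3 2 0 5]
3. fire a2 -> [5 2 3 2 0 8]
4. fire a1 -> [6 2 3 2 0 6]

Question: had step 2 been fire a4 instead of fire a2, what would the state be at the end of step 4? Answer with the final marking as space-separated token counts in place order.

(re-executing from step 2 with the substitution; state before step 2: [1 4 3 2 0 2])
2. fire a4 -> [1 4 3 2 0 2]
3. fire a2 -> [3 3 3 2 0 5]
4. fire a1 -> [4 3 3 2 0 3]

4 3 3 2 0 3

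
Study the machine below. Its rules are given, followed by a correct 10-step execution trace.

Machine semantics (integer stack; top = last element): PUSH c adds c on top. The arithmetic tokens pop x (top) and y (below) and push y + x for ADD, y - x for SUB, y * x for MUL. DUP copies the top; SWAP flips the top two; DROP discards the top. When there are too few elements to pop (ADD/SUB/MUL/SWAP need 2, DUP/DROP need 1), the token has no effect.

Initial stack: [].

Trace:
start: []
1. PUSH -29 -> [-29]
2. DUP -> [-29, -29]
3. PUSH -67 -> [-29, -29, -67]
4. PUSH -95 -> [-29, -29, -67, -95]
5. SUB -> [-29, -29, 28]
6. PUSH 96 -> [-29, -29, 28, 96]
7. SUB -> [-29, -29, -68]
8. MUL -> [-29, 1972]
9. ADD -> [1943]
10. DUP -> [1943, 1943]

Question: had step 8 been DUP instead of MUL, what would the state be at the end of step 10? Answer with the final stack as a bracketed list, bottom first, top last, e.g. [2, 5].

[-29, -29, -136, -136]

(re-executing from step 8 with the substitution; state before step 8: [-29, -29, -68])
8. DUP -> [-29, -29, -68, -68]
9. ADD -> [-29, -29, -136]
10. DUP -> [-29, -29, -136, -136]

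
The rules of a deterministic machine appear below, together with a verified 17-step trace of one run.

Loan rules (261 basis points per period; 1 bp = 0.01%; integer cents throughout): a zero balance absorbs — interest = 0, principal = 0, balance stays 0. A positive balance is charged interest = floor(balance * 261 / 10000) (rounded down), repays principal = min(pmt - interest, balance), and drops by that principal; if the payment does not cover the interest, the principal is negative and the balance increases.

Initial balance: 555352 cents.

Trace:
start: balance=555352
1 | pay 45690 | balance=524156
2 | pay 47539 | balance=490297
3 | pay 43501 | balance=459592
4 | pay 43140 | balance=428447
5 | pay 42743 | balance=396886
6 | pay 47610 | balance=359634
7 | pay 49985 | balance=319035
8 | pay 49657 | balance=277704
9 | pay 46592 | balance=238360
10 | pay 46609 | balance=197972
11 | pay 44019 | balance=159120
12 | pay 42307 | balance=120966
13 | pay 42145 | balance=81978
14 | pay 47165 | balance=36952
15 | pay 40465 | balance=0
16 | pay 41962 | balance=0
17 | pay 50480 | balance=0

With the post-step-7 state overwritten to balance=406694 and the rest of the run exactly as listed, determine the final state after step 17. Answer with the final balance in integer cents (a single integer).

state after step 7 := balance=406694
8 | pay 49657 | balance=367651
9 | pay 46592 | balance=330654
10 | pay 46609 | balance=292675
11 | pay 44019 | balance=256294
12 | pay 42307 | balance=220676
13 | pay 42145 | balance=184290
14 | pay 47165 | balance=141934
15 | pay 40465 | balance=105173
16 | pay 41962 | balance=65956
17 | pay 50480 | balance=17197

17197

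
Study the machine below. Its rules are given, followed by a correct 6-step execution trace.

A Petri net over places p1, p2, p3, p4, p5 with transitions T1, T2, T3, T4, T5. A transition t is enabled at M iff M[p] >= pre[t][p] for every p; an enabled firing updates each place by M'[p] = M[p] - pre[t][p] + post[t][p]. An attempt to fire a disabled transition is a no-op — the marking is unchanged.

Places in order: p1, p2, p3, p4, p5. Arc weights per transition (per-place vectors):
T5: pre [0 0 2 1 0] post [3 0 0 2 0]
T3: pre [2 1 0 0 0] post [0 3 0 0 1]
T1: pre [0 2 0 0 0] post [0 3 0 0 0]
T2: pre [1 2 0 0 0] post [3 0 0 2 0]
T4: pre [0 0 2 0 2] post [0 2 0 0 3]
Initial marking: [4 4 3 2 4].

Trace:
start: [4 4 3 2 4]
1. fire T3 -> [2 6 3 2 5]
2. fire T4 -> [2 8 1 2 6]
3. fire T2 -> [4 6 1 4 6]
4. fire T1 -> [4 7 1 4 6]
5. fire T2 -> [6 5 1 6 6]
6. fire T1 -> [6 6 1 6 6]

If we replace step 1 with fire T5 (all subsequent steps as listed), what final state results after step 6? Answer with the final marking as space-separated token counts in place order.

(re-executing from step 1 with the substitution; state before step 1: [4 4 3 2 4])
1. fire T5 -> [7 4 1 3 4]
2. fire T4 -> [7 4 1 3 4]
3. fire T2 -> [9 2 1 5 4]
4. fire T1 -> [9 3 1 5 4]
5. fire T2 -> [11 1 1 7 4]
6. fire T1 -> [11 1 1 7 4]

11 1 1 7 4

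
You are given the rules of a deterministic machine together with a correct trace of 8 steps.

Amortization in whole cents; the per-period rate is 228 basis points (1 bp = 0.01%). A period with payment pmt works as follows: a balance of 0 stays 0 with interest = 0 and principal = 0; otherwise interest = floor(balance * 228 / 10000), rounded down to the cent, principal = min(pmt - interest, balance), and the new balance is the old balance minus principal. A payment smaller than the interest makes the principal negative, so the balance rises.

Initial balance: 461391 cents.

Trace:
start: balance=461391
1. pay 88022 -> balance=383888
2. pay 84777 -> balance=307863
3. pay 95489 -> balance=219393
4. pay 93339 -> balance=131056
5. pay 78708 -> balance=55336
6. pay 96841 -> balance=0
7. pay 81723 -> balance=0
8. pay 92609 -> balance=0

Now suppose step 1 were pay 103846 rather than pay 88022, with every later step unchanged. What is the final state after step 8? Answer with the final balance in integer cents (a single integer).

(re-executing from step 1 with the substitution; state before step 1: balance=461391)
1. pay 103846 -> balance=368064
2. pay 84777 -> balance=291678
3. pay 95489 -> balance=202839
4. pay 93339 -> balance=114124
5. pay 78708 -> balance=38018
6. pay 96841 -> balance=0
7. pay 81723 -> balance=0
8. pay 92609 -> balance=0

0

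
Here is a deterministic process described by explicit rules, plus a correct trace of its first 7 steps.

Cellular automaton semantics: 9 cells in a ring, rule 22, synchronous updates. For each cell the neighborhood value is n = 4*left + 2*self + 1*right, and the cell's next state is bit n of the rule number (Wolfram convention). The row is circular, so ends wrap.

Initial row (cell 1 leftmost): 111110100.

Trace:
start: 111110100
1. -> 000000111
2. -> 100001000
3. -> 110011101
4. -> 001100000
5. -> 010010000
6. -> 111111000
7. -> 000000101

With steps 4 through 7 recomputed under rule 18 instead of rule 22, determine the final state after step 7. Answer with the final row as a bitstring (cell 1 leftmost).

(re-executing steps 4..7 under rule 18; state before step 4: 110011101)
4. -> 001100000
5. -> 010010000
6. -> 101101000
7. -> 000000101

000000101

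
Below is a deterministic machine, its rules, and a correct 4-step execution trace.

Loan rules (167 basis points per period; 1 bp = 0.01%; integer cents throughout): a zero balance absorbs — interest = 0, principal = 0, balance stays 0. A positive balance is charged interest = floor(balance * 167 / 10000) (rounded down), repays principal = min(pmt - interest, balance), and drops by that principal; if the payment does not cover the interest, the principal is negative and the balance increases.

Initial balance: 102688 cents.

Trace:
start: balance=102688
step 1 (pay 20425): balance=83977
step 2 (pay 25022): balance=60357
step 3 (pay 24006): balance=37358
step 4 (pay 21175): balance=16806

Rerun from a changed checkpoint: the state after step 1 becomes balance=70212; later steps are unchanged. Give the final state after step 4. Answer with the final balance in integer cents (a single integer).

state after step 1 := balance=70212
step 2 (pay 25022): balance=46362
step 3 (pay 24006): balance=23130
step 4 (pay 21175): balance=2341

2341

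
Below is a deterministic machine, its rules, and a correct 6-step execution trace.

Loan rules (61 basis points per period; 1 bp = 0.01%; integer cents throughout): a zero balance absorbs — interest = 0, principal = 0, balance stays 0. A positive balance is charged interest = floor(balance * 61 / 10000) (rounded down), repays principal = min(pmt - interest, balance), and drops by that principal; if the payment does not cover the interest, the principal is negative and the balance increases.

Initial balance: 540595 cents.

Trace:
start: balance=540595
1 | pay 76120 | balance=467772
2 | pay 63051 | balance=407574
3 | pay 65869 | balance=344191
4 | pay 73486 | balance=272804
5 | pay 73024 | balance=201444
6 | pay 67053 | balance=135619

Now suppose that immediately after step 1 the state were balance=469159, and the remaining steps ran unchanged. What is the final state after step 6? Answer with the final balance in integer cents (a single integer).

137048

state after step 1 := balance=469159
2 | pay 63051 | balance=408969
3 | pay 65869 | balance=345594
4 | pay 73486 | balance=274216
5 | pay 73024 | balance=202864
6 | pay 67053 | balance=137048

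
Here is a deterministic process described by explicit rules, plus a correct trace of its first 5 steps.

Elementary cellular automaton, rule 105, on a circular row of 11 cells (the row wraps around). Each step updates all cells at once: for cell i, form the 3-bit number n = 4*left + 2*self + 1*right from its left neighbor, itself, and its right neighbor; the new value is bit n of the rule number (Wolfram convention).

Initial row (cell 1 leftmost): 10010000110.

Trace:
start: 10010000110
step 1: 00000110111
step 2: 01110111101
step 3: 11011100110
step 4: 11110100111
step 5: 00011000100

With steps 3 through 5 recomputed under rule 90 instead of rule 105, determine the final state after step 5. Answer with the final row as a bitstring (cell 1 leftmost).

01000111000

(re-executing steps 3..5 under rule 90; state before step 3: 01110111101)
step 3: 01010100100
step 4: 10000011010
step 5: 01000111000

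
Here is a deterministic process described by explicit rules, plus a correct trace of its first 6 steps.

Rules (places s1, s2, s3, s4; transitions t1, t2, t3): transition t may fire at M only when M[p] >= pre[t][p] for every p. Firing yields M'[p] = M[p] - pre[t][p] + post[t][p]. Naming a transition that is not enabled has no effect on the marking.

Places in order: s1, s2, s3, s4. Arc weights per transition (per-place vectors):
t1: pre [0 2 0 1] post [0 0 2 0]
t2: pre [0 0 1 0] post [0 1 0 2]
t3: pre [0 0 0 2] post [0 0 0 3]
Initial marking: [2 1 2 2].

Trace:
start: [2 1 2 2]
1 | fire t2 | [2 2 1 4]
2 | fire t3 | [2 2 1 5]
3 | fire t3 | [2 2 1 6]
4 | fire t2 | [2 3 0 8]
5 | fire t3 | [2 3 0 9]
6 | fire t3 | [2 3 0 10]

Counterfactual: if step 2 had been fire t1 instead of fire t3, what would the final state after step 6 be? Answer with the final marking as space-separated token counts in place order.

(re-executing from step 2 with the substitution; state before step 2: [2 2 1 4])
2 | fire t1 | [2 0 3 3]
3 | fire t3 | [2 0 3 4]
4 | fire t2 | [2 1 2 6]
5 | fire t3 | [2 1 2 7]
6 | fire t3 | [2 1 2 8]

2 1 2 8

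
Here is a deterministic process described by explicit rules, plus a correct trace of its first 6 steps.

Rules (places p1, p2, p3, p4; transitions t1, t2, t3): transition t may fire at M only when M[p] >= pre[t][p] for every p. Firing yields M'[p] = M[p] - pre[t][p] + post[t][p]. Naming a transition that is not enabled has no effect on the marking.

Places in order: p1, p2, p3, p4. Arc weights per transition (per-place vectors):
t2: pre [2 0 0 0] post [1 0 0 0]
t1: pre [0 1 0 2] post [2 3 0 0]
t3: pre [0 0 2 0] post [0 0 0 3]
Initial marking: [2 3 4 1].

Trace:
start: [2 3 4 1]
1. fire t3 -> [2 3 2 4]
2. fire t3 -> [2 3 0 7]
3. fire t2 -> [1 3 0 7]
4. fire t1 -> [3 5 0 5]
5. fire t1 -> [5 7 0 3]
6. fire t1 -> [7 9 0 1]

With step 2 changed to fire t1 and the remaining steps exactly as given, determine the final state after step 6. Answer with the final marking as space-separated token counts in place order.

5 7 2 0

(re-executing from step 2 with the substitution; state before step 2: [2 3 2 4])
2. fire t1 -> [4 5 2 2]
3. fire t2 -> [3 5 2 2]
4. fire t1 -> [5 7 2 0]
5. fire t1 -> [5 7 2 0]
6. fire t1 -> [5 7 2 0]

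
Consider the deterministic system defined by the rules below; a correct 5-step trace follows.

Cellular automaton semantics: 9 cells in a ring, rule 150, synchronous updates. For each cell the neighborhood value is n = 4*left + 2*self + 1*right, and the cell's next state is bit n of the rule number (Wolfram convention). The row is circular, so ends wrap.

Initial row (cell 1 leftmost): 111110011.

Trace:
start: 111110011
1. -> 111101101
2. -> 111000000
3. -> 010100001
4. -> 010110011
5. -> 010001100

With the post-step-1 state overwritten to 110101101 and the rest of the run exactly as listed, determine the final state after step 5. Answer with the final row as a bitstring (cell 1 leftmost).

011001010

state after step 1 := 110101101
2. -> 100100000
3. -> 111110001
4. -> 111101010
5. -> 011001010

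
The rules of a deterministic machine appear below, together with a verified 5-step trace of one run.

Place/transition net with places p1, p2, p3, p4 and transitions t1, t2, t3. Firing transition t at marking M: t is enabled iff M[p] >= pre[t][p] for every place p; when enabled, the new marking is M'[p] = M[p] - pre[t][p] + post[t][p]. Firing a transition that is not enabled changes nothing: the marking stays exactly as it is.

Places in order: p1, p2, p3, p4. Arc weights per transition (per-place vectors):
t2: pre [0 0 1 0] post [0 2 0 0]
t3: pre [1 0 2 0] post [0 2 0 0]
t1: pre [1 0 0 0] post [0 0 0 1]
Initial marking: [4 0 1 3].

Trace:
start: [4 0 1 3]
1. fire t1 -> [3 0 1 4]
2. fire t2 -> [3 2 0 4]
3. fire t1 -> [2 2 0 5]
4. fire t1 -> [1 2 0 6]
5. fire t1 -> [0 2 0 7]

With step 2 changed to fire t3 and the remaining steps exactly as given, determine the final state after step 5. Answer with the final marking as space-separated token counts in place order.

0 0 1 7

(re-executing from step 2 with the substitution; state before step 2: [3 0 1 4])
2. fire t3 -> [3 0 1 4]
3. fire t1 -> [2 0 1 5]
4. fire t1 -> [1 0 1 6]
5. fire t1 -> [0 0 1 7]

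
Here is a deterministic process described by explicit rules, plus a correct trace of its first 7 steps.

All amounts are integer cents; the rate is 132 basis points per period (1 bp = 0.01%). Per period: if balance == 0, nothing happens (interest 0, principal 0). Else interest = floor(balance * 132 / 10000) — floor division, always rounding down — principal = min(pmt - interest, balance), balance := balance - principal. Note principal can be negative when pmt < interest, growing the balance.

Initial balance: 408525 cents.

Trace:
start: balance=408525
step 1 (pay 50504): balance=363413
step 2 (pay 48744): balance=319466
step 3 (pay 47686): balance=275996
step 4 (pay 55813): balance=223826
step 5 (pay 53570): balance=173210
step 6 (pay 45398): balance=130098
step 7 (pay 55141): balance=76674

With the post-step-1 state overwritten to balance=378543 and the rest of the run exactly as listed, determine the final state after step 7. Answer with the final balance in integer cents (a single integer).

state after step 1 := balance=378543
step 2 (pay 48744): balance=334795
step 3 (pay 47686): balance=291528
step 4 (pay 55813): balance=239563
step 5 (pay 53570): balance=189155
step 6 (pay 45398): balance=146253
step 7 (pay 55141): balance=93042

93042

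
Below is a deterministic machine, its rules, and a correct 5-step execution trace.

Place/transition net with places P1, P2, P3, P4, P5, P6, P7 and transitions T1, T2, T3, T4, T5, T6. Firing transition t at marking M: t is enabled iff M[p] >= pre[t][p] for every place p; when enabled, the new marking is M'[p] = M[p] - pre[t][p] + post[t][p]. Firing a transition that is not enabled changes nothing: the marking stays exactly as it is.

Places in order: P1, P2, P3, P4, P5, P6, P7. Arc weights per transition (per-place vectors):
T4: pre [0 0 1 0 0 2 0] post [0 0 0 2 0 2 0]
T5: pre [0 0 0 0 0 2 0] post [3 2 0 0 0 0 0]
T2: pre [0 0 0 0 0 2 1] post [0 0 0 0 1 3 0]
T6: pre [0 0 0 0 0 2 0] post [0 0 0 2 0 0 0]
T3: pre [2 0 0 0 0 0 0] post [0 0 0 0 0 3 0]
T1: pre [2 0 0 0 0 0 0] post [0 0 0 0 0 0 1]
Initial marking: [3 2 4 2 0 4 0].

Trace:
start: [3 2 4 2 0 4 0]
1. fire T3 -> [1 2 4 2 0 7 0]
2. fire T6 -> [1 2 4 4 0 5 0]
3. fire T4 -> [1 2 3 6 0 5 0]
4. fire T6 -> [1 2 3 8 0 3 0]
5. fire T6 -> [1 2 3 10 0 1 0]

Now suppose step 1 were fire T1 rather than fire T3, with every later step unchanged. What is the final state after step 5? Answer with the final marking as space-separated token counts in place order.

(re-executing from step 1 with the substitution; state before step 1: [3 2 4 2 0 4 0])
1. fire T1 -> [1 2 4 2 0 4 1]
2. fire T6 -> [1 2 4 4 0 2 1]
3. fire T4 -> [1 2 3 6 0 2 1]
4. fire T6 -> [1 2 3 8 0 0 1]
5. fire T6 -> [1 2 3 8 0 0 1]

1 2 3 8 0 0 1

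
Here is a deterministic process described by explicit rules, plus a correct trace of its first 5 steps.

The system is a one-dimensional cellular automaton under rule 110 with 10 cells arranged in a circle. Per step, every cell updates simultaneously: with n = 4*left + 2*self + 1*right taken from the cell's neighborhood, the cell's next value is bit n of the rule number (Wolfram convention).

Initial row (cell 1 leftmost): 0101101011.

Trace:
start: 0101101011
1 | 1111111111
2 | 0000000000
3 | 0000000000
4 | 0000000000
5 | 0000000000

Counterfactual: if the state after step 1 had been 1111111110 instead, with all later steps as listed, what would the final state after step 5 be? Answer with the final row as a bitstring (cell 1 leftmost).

state after step 1 := 1111111110
2 | 1000000011
3 | 1000000110
4 | 1000001111
5 | 1000011000

1000011000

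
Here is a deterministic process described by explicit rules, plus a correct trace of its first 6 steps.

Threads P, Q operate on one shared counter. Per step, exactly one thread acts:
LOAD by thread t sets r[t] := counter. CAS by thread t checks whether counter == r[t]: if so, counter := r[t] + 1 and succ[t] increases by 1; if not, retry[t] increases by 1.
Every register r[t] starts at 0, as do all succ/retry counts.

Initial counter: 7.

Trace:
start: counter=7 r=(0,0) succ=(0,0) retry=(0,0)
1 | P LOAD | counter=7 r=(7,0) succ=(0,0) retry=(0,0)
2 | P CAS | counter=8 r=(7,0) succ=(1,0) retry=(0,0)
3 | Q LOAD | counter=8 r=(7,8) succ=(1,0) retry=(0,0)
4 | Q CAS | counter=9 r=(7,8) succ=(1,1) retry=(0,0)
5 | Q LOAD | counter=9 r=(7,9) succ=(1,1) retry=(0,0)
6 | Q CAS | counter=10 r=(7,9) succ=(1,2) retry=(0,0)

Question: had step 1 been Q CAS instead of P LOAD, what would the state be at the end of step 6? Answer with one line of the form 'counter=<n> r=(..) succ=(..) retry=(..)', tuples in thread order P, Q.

(re-executing from step 1 with the substitution; state before step 1: counter=7 r=(0,0) succ=(0,0) retry=(0,0))
1 | Q CAS | counter=7 r=(0,0) succ=(0,0) retry=(0,1)
2 | P CAS | counter=7 r=(0,0) succ=(0,0) retry=(1,1)
3 | Q LOAD | counter=7 r=(0,7) succ=(0,0) retry=(1,1)
4 | Q CAS | counter=8 r=(0,7) succ=(0,1) retry=(1,1)
5 | Q LOAD | counter=8 r=(0,8) succ=(0,1) retry=(1,1)
6 | Q CAS | counter=9 r=(0,8) succ=(0,2) retry=(1,1)

counter=9 r=(0,8) succ=(0,2) retry=(1,1)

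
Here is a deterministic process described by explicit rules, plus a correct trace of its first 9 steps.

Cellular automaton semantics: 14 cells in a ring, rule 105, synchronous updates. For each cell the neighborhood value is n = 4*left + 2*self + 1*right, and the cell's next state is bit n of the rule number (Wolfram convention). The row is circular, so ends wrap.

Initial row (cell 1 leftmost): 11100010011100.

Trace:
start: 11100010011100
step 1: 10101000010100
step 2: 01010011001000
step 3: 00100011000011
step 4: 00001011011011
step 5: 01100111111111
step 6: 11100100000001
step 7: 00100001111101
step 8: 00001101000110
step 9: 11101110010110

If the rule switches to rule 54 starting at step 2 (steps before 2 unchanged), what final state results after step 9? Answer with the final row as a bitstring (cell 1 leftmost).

(re-executing steps 2..9 under rule 54; state before step 2: 10101000010100)
step 2: 11111100111111
step 3: 00000011000000
step 4: 00000100100000
step 5: 00001111110000
step 6: 00010000001000
step 7: 00111000011100
step 8: 01000100100010
step 9: 11101111110111

11101111110111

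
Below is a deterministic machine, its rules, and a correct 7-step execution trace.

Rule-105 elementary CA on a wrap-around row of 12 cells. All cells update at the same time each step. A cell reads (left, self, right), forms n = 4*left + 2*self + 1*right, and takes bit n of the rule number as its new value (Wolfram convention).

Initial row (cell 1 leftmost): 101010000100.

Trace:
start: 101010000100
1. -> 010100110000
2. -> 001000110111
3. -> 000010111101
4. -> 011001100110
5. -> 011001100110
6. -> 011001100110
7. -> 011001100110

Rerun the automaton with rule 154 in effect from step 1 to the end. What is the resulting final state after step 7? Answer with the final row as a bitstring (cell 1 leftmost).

(re-executing steps 1..7 under rule 154; state before step 1: 101010000100)
1. -> 000001001011
2. -> 100010110010
3. -> 010100101100
4. -> 100011001010
5. -> 010110110000
6. -> 100100101000
7. -> 011011000101

011011000101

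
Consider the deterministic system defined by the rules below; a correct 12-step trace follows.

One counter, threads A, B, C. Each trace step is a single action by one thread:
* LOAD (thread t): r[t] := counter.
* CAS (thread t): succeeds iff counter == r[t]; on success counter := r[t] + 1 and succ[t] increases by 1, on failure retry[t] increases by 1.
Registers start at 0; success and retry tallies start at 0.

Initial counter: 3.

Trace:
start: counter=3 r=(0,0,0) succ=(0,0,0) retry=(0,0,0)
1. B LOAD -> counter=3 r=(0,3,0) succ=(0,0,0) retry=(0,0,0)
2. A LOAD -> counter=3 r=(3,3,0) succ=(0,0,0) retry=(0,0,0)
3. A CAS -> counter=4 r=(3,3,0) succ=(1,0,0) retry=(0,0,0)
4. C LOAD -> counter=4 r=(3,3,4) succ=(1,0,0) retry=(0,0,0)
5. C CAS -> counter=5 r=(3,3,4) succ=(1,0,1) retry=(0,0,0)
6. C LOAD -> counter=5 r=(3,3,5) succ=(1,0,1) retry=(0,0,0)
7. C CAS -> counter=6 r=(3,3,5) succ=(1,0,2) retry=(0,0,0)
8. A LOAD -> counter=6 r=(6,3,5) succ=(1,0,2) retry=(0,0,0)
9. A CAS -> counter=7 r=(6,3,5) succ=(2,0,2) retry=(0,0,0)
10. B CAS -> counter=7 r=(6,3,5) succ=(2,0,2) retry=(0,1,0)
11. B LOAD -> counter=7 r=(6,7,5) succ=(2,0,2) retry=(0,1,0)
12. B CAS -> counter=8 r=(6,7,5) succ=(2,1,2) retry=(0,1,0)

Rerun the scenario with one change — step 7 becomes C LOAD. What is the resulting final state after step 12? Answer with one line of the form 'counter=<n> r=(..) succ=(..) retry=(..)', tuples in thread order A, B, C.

counter=7 r=(5,6,5) succ=(2,1,1) retry=(0,1,0)

(re-executing from step 7 with the substitution; state before step 7: counter=5 r=(3,3,5) succ=(1,0,1) retry=(0,0,0))
7. C LOAD -> counter=5 r=(3,3,5) succ=(1,0,1) retry=(0,0,0)
8. A LOAD -> counter=5 r=(5,3,5) succ=(1,0,1) retry=(0,0,0)
9. A CAS -> counter=6 r=(5,3,5) succ=(2,0,1) retry=(0,0,0)
10. B CAS -> counter=6 r=(5,3,5) succ=(2,0,1) retry=(0,1,0)
11. B LOAD -> counter=6 r=(5,6,5) succ=(2,0,1) retry=(0,1,0)
12. B CAS -> counter=7 r=(5,6,5) succ=(2,1,1) retry=(0,1,0)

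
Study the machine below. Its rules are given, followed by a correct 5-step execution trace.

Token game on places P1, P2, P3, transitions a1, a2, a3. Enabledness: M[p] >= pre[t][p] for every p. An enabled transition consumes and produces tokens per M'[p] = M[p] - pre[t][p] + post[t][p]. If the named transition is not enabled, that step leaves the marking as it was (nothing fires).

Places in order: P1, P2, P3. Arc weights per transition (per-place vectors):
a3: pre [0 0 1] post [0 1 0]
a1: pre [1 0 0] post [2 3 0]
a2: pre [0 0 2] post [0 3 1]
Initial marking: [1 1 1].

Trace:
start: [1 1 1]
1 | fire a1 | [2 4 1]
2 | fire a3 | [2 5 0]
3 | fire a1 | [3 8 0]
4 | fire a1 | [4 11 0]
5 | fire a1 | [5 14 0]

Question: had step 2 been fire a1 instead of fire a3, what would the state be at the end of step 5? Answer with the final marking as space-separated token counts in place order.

6 16 1

(re-executing from step 2 with the substitution; state before step 2: [2 4 1])
2 | fire a1 | [3 7 1]
3 | fire a1 | [4 10 1]
4 | fire a1 | [5 13 1]
5 | fire a1 | [6 16 1]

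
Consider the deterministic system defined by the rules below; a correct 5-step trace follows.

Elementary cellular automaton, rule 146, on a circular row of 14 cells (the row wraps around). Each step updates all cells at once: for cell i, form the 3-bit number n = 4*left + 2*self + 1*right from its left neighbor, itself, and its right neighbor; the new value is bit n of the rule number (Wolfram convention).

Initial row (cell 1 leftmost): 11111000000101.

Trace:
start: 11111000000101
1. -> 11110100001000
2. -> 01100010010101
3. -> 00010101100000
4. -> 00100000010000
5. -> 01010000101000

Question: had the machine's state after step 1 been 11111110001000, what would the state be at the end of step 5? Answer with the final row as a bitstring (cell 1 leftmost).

10000010000000

state after step 1 := 11111110001000
2. -> 01111101010101
3. -> 00111000000000
4. -> 01010100000000
5. -> 10000010000000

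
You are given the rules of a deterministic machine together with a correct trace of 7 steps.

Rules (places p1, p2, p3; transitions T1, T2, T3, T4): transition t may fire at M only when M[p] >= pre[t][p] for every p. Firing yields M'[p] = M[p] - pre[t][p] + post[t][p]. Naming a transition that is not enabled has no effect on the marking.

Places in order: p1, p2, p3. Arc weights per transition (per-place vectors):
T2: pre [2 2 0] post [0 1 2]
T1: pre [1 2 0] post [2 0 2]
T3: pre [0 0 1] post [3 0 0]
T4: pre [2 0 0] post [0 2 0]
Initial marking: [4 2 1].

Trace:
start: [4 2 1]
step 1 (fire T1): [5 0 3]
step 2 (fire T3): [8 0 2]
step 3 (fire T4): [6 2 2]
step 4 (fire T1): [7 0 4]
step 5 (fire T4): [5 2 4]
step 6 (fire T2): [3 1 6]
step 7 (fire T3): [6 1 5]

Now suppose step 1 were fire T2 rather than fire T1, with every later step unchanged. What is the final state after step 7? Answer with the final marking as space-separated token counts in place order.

(re-executing from step 1 with the substitution; state before step 1: [4 2 1])
step 1 (fire T2): [2 1 3]
step 2 (fire T3): [5 1 2]
step 3 (fire T4): [3 3 2]
step 4 (fire T1): [4 1 4]
step 5 (fire T4): [2 3 4]
step 6 (fire T2): [0 2 6]
step 7 (fire T3): [3 2 5]

3 2 5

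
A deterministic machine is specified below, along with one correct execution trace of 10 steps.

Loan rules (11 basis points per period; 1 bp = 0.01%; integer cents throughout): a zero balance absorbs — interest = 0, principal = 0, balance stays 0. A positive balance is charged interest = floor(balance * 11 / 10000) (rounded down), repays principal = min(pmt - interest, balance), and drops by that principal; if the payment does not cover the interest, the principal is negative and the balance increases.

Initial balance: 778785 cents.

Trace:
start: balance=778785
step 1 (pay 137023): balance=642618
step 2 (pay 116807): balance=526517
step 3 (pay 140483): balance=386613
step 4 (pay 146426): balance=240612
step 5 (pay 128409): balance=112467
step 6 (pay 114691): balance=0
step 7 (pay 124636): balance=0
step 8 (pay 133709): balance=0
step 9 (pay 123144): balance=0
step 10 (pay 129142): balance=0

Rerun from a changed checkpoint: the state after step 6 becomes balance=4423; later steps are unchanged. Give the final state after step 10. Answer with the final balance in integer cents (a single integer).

state after step 6 := balance=4423
step 7 (pay 124636): balance=0
step 8 (pay 133709): balance=0
step 9 (pay 123144): balance=0
step 10 (pay 129142): balance=0

0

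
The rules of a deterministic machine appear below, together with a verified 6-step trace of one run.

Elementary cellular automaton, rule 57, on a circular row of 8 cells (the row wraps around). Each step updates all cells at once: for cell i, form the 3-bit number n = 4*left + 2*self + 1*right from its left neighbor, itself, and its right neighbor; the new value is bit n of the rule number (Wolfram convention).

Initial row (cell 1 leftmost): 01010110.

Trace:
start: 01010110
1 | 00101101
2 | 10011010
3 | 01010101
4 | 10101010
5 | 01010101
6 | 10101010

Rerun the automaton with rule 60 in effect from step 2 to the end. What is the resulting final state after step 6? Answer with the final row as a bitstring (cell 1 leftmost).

(re-executing steps 2..6 under rule 60; state before step 2: 00101101)
2 | 10111011
3 | 01100110
4 | 01010101
5 | 11111111
6 | 00000000

00000000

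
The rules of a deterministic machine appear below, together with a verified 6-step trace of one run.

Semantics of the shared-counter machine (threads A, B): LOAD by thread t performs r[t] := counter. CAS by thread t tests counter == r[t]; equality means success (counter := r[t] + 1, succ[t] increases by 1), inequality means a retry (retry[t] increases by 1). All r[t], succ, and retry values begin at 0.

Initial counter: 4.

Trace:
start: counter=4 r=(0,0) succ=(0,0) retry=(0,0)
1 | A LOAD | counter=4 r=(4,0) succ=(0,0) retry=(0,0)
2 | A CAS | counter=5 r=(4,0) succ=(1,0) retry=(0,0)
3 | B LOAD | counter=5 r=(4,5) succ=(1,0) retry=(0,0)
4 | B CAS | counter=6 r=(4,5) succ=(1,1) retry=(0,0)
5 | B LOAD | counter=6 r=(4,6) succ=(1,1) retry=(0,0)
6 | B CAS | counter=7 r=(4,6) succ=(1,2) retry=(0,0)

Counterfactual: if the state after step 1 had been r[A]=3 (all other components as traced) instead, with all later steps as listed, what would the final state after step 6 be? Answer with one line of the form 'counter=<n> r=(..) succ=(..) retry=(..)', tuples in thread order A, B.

state after step 1 := counter=4 r=(3,0) succ=(0,0) retry=(0,0)
2 | A CAS | counter=4 r=(3,0) succ=(0,0) retry=(1,0)
3 | B LOAD | counter=4 r=(3,4) succ=(0,0) retry=(1,0)
4 | B CAS | counter=5 r=(3,4) succ=(0,1) retry=(1,0)
5 | B LOAD | counter=5 r=(3,5) succ=(0,1) retry=(1,0)
6 | B CAS | counter=6 r=(3,5) succ=(0,2) retry=(1,0)

counter=6 r=(3,5) succ=(0,2) retry=(1,0)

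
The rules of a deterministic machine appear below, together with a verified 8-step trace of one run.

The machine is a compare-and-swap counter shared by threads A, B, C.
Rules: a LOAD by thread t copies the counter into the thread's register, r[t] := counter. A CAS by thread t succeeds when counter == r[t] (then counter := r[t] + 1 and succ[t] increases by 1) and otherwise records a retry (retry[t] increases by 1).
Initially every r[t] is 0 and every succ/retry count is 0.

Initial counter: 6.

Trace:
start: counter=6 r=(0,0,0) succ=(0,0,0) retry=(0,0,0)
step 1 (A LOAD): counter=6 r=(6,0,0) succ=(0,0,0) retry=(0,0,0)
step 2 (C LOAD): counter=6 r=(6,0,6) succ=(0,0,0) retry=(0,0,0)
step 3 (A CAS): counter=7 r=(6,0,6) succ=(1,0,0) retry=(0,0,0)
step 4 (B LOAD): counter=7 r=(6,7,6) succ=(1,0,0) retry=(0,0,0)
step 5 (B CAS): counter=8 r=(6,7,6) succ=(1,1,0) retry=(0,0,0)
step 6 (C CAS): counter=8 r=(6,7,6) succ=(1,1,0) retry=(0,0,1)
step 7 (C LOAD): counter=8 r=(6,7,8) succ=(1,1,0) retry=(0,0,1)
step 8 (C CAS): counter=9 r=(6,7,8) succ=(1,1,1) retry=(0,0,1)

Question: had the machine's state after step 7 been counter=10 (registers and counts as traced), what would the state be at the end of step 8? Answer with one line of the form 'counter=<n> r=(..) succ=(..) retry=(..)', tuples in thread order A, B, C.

state after step 7 := counter=10 r=(6,7,8) succ=(1,1,0) retry=(0,0,1)
step 8 (C CAS): counter=10 r=(6,7,8) succ=(1,1,0) retry=(0,0,2)

counter=10 r=(6,7,8) succ=(1,1,0) retry=(0,0,2)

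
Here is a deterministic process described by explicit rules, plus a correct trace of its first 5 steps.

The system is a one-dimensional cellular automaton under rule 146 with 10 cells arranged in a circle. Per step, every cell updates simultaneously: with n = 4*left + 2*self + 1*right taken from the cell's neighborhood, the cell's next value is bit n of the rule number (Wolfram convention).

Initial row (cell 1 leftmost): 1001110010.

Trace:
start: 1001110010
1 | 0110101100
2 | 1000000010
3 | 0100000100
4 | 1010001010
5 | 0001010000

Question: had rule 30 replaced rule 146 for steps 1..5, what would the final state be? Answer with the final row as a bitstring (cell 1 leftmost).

1011010001

(re-executing steps 1..5 under rule 30; state before step 1: 1001110010)
1 | 1111001110
2 | 1000111000
3 | 1101100101
4 | 0001011101
5 | 1011010001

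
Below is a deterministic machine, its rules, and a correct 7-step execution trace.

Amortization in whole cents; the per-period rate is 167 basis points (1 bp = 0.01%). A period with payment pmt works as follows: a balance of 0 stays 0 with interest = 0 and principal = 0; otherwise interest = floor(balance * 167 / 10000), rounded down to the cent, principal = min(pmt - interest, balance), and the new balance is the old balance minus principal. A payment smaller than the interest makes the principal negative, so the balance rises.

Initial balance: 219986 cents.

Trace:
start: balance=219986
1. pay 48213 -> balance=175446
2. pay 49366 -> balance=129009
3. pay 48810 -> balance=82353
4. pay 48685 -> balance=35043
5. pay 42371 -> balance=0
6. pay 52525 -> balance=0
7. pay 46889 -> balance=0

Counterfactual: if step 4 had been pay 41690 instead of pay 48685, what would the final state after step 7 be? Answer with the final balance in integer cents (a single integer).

(re-executing from step 4 with the substitution; state before step 4: balance=82353)
4. pay 41690 -> balance=42038
5. pay 42371 -> balance=369
6. pay 52525 -> balance=0
7. pay 46889 -> balance=0

0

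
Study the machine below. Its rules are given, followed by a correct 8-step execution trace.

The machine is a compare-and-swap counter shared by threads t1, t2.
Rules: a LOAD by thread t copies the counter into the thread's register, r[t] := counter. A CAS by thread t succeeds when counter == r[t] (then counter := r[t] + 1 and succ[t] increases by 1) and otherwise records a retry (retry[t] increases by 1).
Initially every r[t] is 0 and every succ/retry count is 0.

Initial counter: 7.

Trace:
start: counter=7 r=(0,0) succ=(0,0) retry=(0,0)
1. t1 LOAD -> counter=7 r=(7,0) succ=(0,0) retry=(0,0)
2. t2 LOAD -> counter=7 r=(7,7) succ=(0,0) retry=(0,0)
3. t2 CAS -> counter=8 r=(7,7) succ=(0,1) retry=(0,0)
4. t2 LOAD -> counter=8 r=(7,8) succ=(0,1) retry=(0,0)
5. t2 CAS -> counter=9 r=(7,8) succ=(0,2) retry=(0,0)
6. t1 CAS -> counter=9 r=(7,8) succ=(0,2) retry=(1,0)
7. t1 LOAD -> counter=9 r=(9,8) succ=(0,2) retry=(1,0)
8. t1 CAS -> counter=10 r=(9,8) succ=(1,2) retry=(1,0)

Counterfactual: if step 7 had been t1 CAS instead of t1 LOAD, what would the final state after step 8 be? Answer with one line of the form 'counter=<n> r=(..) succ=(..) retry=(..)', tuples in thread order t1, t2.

(re-executing from step 7 with the substitution; state before step 7: counter=9 r=(7,8) succ=(0,2) retry=(1,0))
7. t1 CAS -> counter=9 r=(7,8) succ=(0,2) retry=(2,0)
8. t1 CAS -> counter=9 r=(7,8) succ=(0,2) retry=(3,0)

counter=9 r=(7,8) succ=(0,2) retry=(3,0)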